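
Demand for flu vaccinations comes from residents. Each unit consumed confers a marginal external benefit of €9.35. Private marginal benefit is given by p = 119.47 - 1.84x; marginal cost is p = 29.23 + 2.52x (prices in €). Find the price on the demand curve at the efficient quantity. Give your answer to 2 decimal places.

Social marginal benefit = demand + MEB = 128.82 - 1.84x.
Set SMB = MC: 128.82 - 1.84x = 29.23 + 2.52x → x* = 22.8417.
Consumer price on the demand curve at x*: 119.47 − 1.84×22.8417 = 77.4413.

P = €77.44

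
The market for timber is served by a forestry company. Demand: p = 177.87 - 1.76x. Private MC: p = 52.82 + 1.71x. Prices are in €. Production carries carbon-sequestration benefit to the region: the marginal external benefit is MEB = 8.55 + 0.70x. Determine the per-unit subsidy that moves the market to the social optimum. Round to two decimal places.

subsidy = €42.31 per unit

Social marginal cost = private MC − MEB = 44.27 + 1.01x.
Set SMC = demand: 44.27 + 1.01x = 177.87 - 1.76x → x* = 48.2310.
The Pigouvian subsidy equals MEB at x*: 8.55 + 0.70×48.2310 = 42.3117.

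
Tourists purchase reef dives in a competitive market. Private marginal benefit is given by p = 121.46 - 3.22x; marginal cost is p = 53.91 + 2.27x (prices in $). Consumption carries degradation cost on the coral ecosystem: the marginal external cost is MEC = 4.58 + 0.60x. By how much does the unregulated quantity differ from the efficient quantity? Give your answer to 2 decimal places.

Market equilibrium (private): 53.91 + 2.27x = 121.46 - 3.22x → x_m = 12.3042.
Social marginal benefit = demand − MEC = 116.88 - 3.82x.
Set SMB = MC: 116.88 - 3.82x = 53.91 + 2.27x → x* = 10.3399.
Gap = |12.3042 − 10.3399| = 1.9643.

1.96 units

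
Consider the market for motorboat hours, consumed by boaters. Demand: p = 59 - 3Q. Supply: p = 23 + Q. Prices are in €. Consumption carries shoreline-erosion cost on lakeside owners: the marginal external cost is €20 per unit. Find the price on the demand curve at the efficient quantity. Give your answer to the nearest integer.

P = €47

Social marginal benefit = demand − MEC = 39 - 3Q.
Set SMB = MC: 39 - 3Q = 23 + Q → Q* = 4.0000.
Consumer price on the demand curve at Q*: 59 − 3×4.0000 = 47.0000.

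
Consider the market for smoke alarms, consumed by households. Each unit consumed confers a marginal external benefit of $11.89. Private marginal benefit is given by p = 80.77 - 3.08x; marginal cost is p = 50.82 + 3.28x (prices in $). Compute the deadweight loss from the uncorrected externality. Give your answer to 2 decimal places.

DWL = $11.11

Market equilibrium (private): 50.82 + 3.28x = 80.77 - 3.08x → x_m = 4.7091.
Social marginal benefit = demand + MEB = 92.66 - 3.08x.
Set SMB = MC: 92.66 - 3.08x = 50.82 + 3.28x → x* = 6.5786.
Height of the DWL triangle at x_m is SMB(x_m) − MC(x_m) = MEB(x_m) = 11.8900.
DWL = ½ × 1.8695 × 11.8900 = 11.1142.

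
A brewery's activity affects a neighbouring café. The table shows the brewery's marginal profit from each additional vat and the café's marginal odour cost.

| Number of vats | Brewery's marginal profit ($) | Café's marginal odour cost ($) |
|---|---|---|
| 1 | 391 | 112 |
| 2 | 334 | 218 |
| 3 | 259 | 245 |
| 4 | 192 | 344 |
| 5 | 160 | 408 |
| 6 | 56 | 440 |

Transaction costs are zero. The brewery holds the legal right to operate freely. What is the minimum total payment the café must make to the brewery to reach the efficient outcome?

Left alone the brewery would choose level 6 (marginal profit stays positive).
Efficient level: k* = 3 (marginal profit ≥ marginal odour cost through 3).
The café must at least cover the brewery's forgone profit from cutting 6→3: 192 + 160 + 56 = 408.

$408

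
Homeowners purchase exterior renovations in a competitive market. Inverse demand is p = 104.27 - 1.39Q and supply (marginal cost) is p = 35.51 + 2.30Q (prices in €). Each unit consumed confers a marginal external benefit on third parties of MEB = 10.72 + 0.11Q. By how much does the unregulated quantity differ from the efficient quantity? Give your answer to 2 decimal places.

3.57 units

Market equilibrium (private): 35.51 + 2.30Q = 104.27 - 1.39Q → Q_m = 18.6341.
Social marginal benefit = demand + MEB = 114.99 - 1.28Q.
Set SMB = MC: 114.99 - 1.28Q = 35.51 + 2.30Q → Q* = 22.2011.
Gap = |18.6341 − 22.2011| = 3.5670.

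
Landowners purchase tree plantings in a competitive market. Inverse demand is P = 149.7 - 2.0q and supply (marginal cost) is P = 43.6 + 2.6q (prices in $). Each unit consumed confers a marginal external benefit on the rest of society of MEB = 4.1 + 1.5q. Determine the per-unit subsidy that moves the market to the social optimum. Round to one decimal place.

subsidy = $57.4 per unit

Social marginal benefit = demand + MEB = 153.8 - 0.5q.
Set SMB = MC: 153.8 - 0.5q = 43.6 + 2.6q → q* = 35.5484.
The Pigouvian subsidy equals MEB at q*: 4.1 + 1.5×35.5484 = 57.4226.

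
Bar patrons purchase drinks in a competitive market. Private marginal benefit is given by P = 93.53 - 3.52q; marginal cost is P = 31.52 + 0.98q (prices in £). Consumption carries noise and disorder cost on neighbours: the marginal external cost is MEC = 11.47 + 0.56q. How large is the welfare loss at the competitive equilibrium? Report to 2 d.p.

Market equilibrium (private): 31.52 + 0.98q = 93.53 - 3.52q → q_m = 13.7800.
Social marginal benefit = demand − MEC = 82.06 - 4.08q.
Set SMB = MC: 82.06 - 4.08q = 31.52 + 0.98q → q* = 9.9881.
Height of the DWL triangle at q_m is MC(q_m) − SMB(q_m) = MEC(q_m) = 19.1868.
DWL = ½ × 3.7919 × 19.1868 = 36.3772.

DWL = £36.38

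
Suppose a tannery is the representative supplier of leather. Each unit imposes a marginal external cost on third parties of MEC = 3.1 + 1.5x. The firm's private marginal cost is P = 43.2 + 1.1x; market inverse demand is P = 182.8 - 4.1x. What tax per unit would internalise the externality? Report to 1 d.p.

tax = 33.7 per unit

Social marginal cost = private MC + MEC = 46.3 + 2.6x.
Set SMC = demand: 46.3 + 2.6x = 182.8 - 4.1x → x* = 20.3731.
The Pigouvian tax equals MEC at x*: 3.1 + 1.5×20.3731 = 33.6597.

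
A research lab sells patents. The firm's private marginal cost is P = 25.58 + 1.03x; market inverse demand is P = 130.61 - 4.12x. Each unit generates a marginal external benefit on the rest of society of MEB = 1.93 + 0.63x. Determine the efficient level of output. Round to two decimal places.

x* = 23.66

Social marginal cost = private MC − MEB = 23.65 + 0.40x.
Set SMC = demand: 23.65 + 0.40x = 130.61 - 4.12x → x* = 23.6637.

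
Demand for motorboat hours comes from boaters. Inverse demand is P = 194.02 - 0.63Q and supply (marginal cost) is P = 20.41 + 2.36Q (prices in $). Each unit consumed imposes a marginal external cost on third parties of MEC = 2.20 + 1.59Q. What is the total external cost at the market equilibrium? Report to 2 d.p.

Market equilibrium (private): 20.41 + 2.36Q = 194.02 - 0.63Q → Q_m = 58.0635.
Total external cost = ∫₀^{Q_m} (2.20 + 1.59Q) dQ = 2.20×58.0635 + ½×1.59×58.0635² = 2807.9789.

$2807.98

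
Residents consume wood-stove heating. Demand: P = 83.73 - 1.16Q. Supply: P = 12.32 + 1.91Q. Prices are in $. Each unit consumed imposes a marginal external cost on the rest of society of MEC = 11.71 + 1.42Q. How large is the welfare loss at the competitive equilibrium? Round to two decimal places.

DWL = $222.90

Market equilibrium (private): 12.32 + 1.91Q = 83.73 - 1.16Q → Q_m = 23.2606.
Social marginal benefit = demand − MEC = 72.02 - 2.58Q.
Set SMB = MC: 72.02 - 2.58Q = 12.32 + 1.91Q → Q* = 13.2962.
The welfare-loss triangle has base |Q_m − Q*| and height MEC(Q_m) (the vertical gap between SMB and MC is zero at Q* and MEC at Q_m).
DWL = ½ × 9.9644 × 44.7400 = 222.9036.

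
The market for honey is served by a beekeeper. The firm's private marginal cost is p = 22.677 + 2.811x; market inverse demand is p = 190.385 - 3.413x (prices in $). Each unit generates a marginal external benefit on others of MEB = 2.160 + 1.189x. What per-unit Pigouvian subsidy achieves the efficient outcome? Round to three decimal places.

subsidy = $42.274 per unit

Social marginal cost = private MC − MEB = 20.517 + 1.622x.
Set SMC = demand: 20.517 + 1.622x = 190.385 - 3.413x → x* = 33.7374.
The Pigouvian subsidy equals MEB at x*: 2.160 + 1.189×33.7374 = 42.2738.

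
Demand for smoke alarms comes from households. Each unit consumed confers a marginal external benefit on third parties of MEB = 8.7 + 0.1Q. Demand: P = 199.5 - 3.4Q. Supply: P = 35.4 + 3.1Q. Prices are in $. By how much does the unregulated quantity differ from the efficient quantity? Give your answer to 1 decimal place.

1.8 units

Market equilibrium (private): 35.4 + 3.1Q = 199.5 - 3.4Q → Q_m = 25.2462.
Social marginal benefit = demand + MEB = 208.2 - 3.3Q.
Set SMB = MC: 208.2 - 3.3Q = 35.4 + 3.1Q → Q* = 27.0000.
Gap = |25.2462 − 27.0000| = 1.7538.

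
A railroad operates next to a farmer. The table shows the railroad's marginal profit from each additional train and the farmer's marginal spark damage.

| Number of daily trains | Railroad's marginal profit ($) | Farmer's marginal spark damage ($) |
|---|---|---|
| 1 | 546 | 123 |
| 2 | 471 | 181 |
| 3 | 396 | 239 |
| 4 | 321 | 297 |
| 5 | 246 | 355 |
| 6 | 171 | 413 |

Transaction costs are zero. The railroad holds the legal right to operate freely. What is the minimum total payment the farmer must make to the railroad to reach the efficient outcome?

Left alone the railroad would choose level 6 (marginal profit stays positive).
Efficient level: k* = 4 (marginal profit ≥ marginal spark damage through 4).
The farmer must at least cover the railroad's forgone profit from cutting 6→4: 246 + 171 = 417.

$417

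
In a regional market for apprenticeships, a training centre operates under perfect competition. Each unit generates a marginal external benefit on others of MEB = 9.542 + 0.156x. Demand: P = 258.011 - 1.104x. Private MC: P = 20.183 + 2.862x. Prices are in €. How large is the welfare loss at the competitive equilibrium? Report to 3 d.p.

DWL = €46.862

Market equilibrium (private): 20.183 + 2.862x = 258.011 - 1.104x → x_m = 59.9667.
Social marginal cost = private MC − MEB = 10.641 + 2.706x.
Set SMC = demand: 10.641 + 2.706x = 258.011 - 1.104x → x* = 64.9265.
Height of the DWL triangle at x_m is demand(x_m) − SMC(x_m) = MEB(x_m) = 18.8968.
DWL = ½ × 4.9598 × 18.8968 = 46.8622.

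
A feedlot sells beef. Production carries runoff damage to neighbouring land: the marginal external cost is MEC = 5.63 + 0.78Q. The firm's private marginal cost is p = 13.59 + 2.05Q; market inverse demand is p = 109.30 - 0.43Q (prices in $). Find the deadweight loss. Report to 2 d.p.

DWL = $195.83

Market equilibrium (private): 13.59 + 2.05Q = 109.30 - 0.43Q → Q_m = 38.5927.
Social marginal cost = private MC + MEC = 19.22 + 2.83Q.
Set SMC = demand: 19.22 + 2.83Q = 109.30 - 0.43Q → Q* = 27.6319.
The loss is the area between SMC and demand from Q* to Q_m; with linear curves that's a triangle of height MEC(Q_m).
DWL = ½ × 10.9608 × 35.7323 = 195.8273.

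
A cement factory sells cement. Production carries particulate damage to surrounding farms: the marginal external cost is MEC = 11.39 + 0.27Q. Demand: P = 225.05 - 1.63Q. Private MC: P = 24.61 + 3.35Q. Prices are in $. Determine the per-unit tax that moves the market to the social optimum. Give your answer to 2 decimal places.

tax = $21.11 per unit

Social marginal cost = private MC + MEC = 36.00 + 3.62Q.
Set SMC = demand: 36.00 + 3.62Q = 225.05 - 1.63Q → Q* = 36.0095.
The Pigouvian tax equals MEC at Q*: 11.39 + 0.27×36.0095 = 21.1126.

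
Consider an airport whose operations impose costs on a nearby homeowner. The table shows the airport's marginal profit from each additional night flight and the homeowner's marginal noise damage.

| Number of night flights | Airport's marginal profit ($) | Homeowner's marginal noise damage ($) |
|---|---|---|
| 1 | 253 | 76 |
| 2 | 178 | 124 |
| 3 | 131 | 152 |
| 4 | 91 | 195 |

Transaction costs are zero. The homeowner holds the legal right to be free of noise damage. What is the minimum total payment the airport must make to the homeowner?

$200

Efficient level: marginal profit ≥ marginal noise damage through level 2, so k* = 2.
With the homeowner holding the right, the airport must at least compensate total damage at k*: 76 + 124 = 200.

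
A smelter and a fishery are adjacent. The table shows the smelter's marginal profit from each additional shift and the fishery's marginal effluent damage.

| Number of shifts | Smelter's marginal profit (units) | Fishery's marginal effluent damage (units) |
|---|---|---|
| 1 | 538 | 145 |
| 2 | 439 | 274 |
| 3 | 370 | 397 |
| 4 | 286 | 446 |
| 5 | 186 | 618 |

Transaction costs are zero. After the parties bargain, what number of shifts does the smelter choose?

Bargaining reaches the level where marginal profit last exceeds marginal effluent damage.
That holds through level 2 (439 ≥ 274) but not at 3 (370 < 397).

2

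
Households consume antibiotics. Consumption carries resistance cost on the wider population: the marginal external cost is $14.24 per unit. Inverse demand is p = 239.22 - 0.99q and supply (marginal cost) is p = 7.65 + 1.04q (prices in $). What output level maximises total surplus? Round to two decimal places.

Social marginal benefit = demand − MEC = 224.98 - 0.99q.
Set SMB = MC: 224.98 - 0.99q = 7.65 + 1.04q → q* = 107.0591.

q* = 107.06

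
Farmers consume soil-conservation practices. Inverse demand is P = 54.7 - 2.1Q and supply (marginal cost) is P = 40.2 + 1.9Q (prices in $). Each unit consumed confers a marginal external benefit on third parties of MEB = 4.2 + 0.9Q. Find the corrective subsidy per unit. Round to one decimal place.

Social marginal benefit = demand + MEB = 58.9 - 1.2Q.
Set SMB = MC: 58.9 - 1.2Q = 40.2 + 1.9Q → Q* = 6.0323.
The Pigouvian subsidy equals MEB at Q*: 4.2 + 0.9×6.0323 = 9.6291.

subsidy = $9.6 per unit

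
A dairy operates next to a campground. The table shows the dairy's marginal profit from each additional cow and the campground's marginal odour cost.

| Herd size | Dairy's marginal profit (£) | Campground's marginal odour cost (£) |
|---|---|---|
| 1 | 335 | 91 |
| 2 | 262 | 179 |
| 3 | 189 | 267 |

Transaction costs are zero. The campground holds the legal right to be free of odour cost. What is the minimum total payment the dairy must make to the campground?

£270

Efficient level: marginal profit ≥ marginal odour cost through level 2, so k* = 2.
With the campground holding the right, the dairy must at least compensate total damage at k*: 91 + 179 = 270.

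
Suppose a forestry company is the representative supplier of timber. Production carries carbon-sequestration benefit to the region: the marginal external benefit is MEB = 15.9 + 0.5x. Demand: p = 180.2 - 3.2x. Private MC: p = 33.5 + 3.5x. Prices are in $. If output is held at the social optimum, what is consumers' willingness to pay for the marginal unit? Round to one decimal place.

P = $96.3

Social marginal cost = private MC − MEB = 17.6 + 3.0x.
Set SMC = demand: 17.6 + 3.0x = 180.2 - 3.2x → x* = 26.2258.
Consumer price on the demand curve at x*: 180.2 − 3.2×26.2258 = 96.2774.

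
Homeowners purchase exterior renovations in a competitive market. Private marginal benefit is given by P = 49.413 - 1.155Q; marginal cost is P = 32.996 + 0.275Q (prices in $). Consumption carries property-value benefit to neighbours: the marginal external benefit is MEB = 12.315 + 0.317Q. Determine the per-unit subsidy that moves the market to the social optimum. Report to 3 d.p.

subsidy = $20.498 per unit

Social marginal benefit = demand + MEB = 61.728 - 0.838Q.
Set SMB = MC: 61.728 - 0.838Q = 32.996 + 0.275Q → Q* = 25.8149.
The Pigouvian subsidy equals MEB at Q*: 12.315 + 0.317×25.8149 = 20.4983.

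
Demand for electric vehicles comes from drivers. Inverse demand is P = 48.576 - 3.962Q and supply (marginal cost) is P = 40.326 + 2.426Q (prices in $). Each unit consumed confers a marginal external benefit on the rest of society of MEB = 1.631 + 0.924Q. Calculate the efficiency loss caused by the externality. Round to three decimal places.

Market equilibrium (private): 40.326 + 2.426Q = 48.576 - 3.962Q → Q_m = 1.2915.
Social marginal benefit = demand + MEB = 50.207 - 3.038Q.
Set SMB = MC: 50.207 - 3.038Q = 40.326 + 2.426Q → Q* = 1.8084.
Height of the DWL triangle at Q_m is SMB(Q_m) − MC(Q_m) = MEB(Q_m) = 2.8243.
DWL = ½ × 0.5169 × 2.8243 = 0.7299.

DWL = $0.730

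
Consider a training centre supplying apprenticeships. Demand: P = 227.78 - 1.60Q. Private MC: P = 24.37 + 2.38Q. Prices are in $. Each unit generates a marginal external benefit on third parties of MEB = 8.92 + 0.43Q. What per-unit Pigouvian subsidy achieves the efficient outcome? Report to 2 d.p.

subsidy = $34.64 per unit

Social marginal cost = private MC − MEB = 15.45 + 1.95Q.
Set SMC = demand: 15.45 + 1.95Q = 227.78 - 1.60Q → Q* = 59.8113.
The Pigouvian subsidy equals MEB at Q*: 8.92 + 0.43×59.8113 = 34.6389.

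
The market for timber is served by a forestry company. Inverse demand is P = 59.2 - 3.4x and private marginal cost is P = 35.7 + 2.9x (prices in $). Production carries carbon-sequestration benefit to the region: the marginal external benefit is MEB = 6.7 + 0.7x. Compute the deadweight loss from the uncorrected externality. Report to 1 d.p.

Market equilibrium (private): 35.7 + 2.9x = 59.2 - 3.4x → x_m = 3.7302.
Social marginal cost = private MC − MEB = 29.0 + 2.2x.
Set SMC = demand: 29.0 + 2.2x = 59.2 - 3.4x → x* = 5.3929.
Height of the DWL triangle at x_m is demand(x_m) − SMC(x_m) = MEB(x_m) = 9.3111.
DWL = ½ × 1.6627 × 9.3111 = 7.7408.

DWL = $7.7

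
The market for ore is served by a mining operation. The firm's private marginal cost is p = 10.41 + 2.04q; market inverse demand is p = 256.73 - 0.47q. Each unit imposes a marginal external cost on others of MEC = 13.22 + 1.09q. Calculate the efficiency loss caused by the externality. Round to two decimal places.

Market equilibrium (private): 10.41 + 2.04q = 256.73 - 0.47q → q_m = 98.1355.
Social marginal cost = private MC + MEC = 23.63 + 3.13q.
Set SMC = demand: 23.63 + 3.13q = 256.73 - 0.47q → q* = 64.7500.
Between q* and q_m the wedge SMC − demand runs linearly from 0 to MEC(q_m), so the loss is a triangle.
DWL = ½ × 33.3855 × 120.1876 = 2006.2616.

DWL = 2006.26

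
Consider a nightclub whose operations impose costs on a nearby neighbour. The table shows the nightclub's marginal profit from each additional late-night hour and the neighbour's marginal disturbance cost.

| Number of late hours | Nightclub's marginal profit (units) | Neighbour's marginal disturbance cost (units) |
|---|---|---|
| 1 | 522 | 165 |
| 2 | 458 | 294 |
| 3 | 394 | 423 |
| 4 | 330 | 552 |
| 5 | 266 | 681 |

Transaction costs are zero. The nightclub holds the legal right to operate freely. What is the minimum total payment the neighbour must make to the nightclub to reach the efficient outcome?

990

Left alone the nightclub would choose level 5 (marginal profit stays positive).
Efficient level: k* = 2 (marginal profit ≥ marginal disturbance cost through 2).
The neighbour must at least cover the nightclub's forgone profit from cutting 5→2: 394 + 330 + 266 = 990.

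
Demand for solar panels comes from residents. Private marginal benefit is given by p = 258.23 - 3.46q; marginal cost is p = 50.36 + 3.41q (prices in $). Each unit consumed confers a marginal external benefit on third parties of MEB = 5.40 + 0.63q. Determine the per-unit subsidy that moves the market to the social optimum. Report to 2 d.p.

Social marginal benefit = demand + MEB = 263.63 - 2.83q.
Set SMB = MC: 263.63 - 2.83q = 50.36 + 3.41q → q* = 34.1779.
The Pigouvian subsidy equals MEB at q*: 5.40 + 0.63×34.1779 = 26.9321.

subsidy = $26.93 per unit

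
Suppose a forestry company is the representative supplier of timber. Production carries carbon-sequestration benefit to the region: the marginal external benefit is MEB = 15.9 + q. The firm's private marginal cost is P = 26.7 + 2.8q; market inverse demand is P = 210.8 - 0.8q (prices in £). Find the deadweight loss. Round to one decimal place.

Market equilibrium (private): 26.7 + 2.8q = 210.8 - 0.8q → q_m = 51.1389.
Social marginal cost = private MC − MEB = 10.8 + 1.8q.
Set SMC = demand: 10.8 + 1.8q = 210.8 - 0.8q → q* = 76.9231.
The loss is the area between SMC and demand from q* to q_m; with linear curves that's a triangle of height MEB(q_m).
DWL = ½ × 25.7842 × 67.0389 = 864.2722.

DWL = £864.3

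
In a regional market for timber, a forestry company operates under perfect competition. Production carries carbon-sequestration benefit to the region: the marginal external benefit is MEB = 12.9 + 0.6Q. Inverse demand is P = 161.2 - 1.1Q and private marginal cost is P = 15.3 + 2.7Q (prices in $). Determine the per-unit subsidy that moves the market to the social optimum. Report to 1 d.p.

Social marginal cost = private MC − MEB = 2.4 + 2.1Q.
Set SMC = demand: 2.4 + 2.1Q = 161.2 - 1.1Q → Q* = 49.6250.
The Pigouvian subsidy equals MEB at Q*: 12.9 + 0.6×49.6250 = 42.6750.

subsidy = $42.7 per unit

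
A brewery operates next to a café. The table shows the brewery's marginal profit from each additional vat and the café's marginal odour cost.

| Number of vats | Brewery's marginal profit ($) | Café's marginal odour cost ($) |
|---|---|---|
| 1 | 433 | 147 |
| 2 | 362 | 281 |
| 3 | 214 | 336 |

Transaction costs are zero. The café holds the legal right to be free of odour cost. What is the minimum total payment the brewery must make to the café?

Efficient level: marginal profit ≥ marginal odour cost through level 2, so k* = 2.
With the café holding the right, the brewery must at least compensate total damage at k*: 147 + 281 = 428.

$428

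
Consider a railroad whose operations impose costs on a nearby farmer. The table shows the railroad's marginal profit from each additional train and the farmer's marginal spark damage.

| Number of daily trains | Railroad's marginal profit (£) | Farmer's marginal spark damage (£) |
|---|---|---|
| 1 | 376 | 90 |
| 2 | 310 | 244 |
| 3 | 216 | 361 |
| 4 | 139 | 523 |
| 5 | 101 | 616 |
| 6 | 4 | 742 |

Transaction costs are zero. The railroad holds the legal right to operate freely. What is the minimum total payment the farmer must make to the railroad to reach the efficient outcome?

£460

Left alone the railroad would choose level 6 (marginal profit stays positive).
Efficient level: k* = 2 (marginal profit ≥ marginal spark damage through 2).
The farmer must at least cover the railroad's forgone profit from cutting 6→2: 216 + 139 + 101 + 4 = 460.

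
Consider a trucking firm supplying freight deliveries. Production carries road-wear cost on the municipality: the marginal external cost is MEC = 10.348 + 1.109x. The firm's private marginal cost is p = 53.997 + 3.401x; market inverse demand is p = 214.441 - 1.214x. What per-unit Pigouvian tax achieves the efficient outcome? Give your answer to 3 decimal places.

tax = 39.428 per unit

Social marginal cost = private MC + MEC = 64.345 + 4.510x.
Set SMC = demand: 64.345 + 4.510x = 214.441 - 1.214x → x* = 26.2222.
The Pigouvian tax equals MEC at x*: 10.348 + 1.109×26.2222 = 39.4284.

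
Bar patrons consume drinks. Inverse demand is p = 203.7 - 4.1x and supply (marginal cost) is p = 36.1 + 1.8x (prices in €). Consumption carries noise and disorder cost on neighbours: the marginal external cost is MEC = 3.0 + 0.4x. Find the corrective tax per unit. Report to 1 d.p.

tax = €13.5 per unit

Social marginal benefit = demand − MEC = 200.7 - 4.5x.
Set SMB = MC: 200.7 - 4.5x = 36.1 + 1.8x → x* = 26.1270.
The Pigouvian tax equals MEC at x*: 3.0 + 0.4×26.1270 = 13.4508.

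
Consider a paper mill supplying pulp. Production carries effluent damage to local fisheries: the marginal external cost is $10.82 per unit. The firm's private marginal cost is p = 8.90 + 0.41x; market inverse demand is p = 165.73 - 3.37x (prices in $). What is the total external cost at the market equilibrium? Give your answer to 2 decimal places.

$448.92

Market equilibrium (private): 8.90 + 0.41x = 165.73 - 3.37x → x_m = 41.4894.
Total external cost = MEC × x_m = 10.82 × 41.4894 = 448.9153.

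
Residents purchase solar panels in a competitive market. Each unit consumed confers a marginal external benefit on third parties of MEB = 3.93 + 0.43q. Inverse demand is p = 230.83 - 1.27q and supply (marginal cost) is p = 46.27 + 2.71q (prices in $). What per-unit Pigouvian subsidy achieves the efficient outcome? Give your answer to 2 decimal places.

subsidy = $26.76 per unit

Social marginal benefit = demand + MEB = 234.76 - 0.84q.
Set SMB = MC: 234.76 - 0.84q = 46.27 + 2.71q → q* = 53.0958.
The Pigouvian subsidy equals MEB at q*: 3.93 + 0.43×53.0958 = 26.7612.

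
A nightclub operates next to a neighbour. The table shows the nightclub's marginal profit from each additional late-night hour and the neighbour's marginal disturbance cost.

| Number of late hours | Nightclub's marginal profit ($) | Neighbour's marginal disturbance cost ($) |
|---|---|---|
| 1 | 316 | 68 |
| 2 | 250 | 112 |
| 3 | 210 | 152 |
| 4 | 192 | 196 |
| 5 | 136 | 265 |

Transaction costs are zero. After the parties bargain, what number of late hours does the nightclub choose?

Bargaining reaches the level where marginal profit last exceeds marginal disturbance cost.
That holds through level 3 (210 ≥ 152) but not at 4 (192 < 196).

3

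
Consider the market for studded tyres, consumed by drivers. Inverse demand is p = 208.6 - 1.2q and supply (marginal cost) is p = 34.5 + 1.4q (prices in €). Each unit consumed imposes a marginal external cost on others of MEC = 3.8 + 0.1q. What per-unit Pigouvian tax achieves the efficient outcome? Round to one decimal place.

Social marginal benefit = demand − MEC = 204.8 - 1.3q.
Set SMB = MC: 204.8 - 1.3q = 34.5 + 1.4q → q* = 63.0741.
The Pigouvian tax equals MEC at q*: 3.8 + 0.1×63.0741 = 10.1074.

tax = €10.1 per unit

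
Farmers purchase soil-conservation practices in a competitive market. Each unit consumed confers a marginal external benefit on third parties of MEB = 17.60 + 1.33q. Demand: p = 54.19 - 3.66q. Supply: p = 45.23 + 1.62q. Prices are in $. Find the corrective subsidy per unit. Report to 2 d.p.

subsidy = $26.54 per unit

Social marginal benefit = demand + MEB = 71.79 - 2.33q.
Set SMB = MC: 71.79 - 2.33q = 45.23 + 1.62q → q* = 6.7241.
The Pigouvian subsidy equals MEB at q*: 17.60 + 1.33×6.7241 = 26.5431.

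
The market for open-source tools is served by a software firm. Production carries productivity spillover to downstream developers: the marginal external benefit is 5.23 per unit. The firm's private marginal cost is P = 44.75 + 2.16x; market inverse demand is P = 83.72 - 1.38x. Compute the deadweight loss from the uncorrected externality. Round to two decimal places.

Market equilibrium (private): 44.75 + 2.16x = 83.72 - 1.38x → x_m = 11.0085.
Social marginal cost = private MC − MEB = 39.52 + 2.16x.
Set SMC = demand: 39.52 + 2.16x = 83.72 - 1.38x → x* = 12.4859.
Height of the DWL triangle at x_m is demand(x_m) − SMC(x_m) = MEB(x_m) = 5.2300.
DWL = ½ × 1.4774 × 5.2300 = 3.8634.

DWL = 3.86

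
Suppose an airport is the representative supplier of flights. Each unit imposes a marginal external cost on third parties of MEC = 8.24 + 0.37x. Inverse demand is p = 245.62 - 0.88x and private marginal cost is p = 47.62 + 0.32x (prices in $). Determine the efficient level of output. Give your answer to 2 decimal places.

x* = 120.87

Social marginal cost = private MC + MEC = 55.86 + 0.69x.
Set SMC = demand: 55.86 + 0.69x = 245.62 - 0.88x → x* = 120.8662.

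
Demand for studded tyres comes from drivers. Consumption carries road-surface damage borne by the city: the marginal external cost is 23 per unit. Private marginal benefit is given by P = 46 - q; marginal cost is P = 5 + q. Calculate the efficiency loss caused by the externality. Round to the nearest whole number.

DWL = 132

Market equilibrium (private): 5 + q = 46 - q → q_m = 20.5000.
Social marginal benefit = demand − MEC = 23 - q.
Set SMB = MC: 23 - q = 5 + q → q* = 9.0000.
The welfare-loss triangle has base |q_m − q*| and height MEC(q_m) (the vertical gap between SMB and MC is zero at q* and MEC at q_m).
DWL = ½ × 11.5000 × 23.0000 = 132.2500.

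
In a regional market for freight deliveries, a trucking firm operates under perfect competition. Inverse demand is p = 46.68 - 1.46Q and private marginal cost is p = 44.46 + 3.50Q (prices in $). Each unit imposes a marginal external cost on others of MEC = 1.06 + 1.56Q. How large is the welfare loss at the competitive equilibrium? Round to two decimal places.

Market equilibrium (private): 44.46 + 3.50Q = 46.68 - 1.46Q → Q_m = 0.4476.
Social marginal cost = private MC + MEC = 45.52 + 5.06Q.
Set SMC = demand: 45.52 + 5.06Q = 46.68 - 1.46Q → Q* = 0.1779.
The loss is the area between SMC and demand from Q* to Q_m; with linear curves that's a triangle of height MEC(Q_m).
DWL = ½ × 0.2697 × 1.7582 = 0.2371.

DWL = $0.24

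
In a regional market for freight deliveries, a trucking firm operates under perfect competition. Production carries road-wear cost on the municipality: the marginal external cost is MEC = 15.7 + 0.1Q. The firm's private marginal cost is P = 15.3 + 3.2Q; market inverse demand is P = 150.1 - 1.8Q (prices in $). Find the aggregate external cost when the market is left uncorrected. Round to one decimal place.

$459.6

Market equilibrium (private): 15.3 + 3.2Q = 150.1 - 1.8Q → Q_m = 26.9600.
Total external cost = ∫₀^{Q_m} (15.7 + 0.1Q) dQ = 15.7×26.9600 + ½×0.1×26.9600² = 459.6141.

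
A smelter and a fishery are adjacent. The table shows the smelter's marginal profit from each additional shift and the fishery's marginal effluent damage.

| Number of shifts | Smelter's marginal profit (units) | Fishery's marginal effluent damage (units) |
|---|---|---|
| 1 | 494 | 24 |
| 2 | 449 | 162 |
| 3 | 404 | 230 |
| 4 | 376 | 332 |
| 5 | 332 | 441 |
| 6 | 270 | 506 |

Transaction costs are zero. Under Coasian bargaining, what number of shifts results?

4

Bargaining reaches the level where marginal profit last exceeds marginal effluent damage.
That holds through level 4 (376 ≥ 332) but not at 5 (332 < 441).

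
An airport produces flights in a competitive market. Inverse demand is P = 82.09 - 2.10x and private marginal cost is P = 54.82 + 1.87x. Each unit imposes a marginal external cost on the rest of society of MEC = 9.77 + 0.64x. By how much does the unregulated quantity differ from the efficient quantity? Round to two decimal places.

3.07 units

Market equilibrium (private): 54.82 + 1.87x = 82.09 - 2.10x → x_m = 6.8690.
Social marginal cost = private MC + MEC = 64.59 + 2.51x.
Set SMC = demand: 64.59 + 2.51x = 82.09 - 2.10x → x* = 3.7961.
Gap = |6.8690 − 3.7961| = 3.0729.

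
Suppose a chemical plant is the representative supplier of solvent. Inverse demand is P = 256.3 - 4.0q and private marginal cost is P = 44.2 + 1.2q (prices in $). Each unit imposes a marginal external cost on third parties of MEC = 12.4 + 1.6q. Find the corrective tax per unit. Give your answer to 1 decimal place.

tax = $59.4 per unit

Social marginal cost = private MC + MEC = 56.6 + 2.8q.
Set SMC = demand: 56.6 + 2.8q = 256.3 - 4.0q → q* = 29.3676.
The Pigouvian tax equals MEC at q*: 12.4 + 1.6×29.3676 = 59.3882.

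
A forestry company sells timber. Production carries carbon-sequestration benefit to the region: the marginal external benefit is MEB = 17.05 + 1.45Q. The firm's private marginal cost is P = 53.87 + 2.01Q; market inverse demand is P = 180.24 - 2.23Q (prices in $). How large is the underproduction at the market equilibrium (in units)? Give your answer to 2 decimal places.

21.60 units

Market equilibrium (private): 53.87 + 2.01Q = 180.24 - 2.23Q → Q_m = 29.8042.
Social marginal cost = private MC − MEB = 36.82 + 0.56Q.
Set SMC = demand: 36.82 + 0.56Q = 180.24 - 2.23Q → Q* = 51.4050.
Gap = |29.8042 − 51.4050| = 21.6008.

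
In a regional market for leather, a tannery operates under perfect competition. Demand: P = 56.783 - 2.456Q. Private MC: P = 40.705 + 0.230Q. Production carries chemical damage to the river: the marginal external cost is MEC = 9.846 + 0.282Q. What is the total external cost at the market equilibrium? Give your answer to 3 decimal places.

63.989

Market equilibrium (private): 40.705 + 0.230Q = 56.783 - 2.456Q → Q_m = 5.9859.
Total external cost = ∫₀^{Q_m} (9.846 + 0.282Q) dQ = 9.846×5.9859 + ½×0.282×5.9859² = 63.9893.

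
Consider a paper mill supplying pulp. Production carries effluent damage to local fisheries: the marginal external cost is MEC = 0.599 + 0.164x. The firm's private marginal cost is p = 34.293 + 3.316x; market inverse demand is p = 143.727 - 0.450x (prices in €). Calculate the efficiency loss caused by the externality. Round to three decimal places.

Market equilibrium (private): 34.293 + 3.316x = 143.727 - 0.450x → x_m = 29.0584.
Social marginal cost = private MC + MEC = 34.892 + 3.480x.
Set SMC = demand: 34.892 + 3.480x = 143.727 - 0.450x → x* = 27.6934.
Between x* and x_m the wedge SMC − demand runs linearly from 0 to MEC(x_m), so the loss is a triangle.
DWL = ½ × 1.3650 × 5.3646 = 3.6613.

DWL = €3.661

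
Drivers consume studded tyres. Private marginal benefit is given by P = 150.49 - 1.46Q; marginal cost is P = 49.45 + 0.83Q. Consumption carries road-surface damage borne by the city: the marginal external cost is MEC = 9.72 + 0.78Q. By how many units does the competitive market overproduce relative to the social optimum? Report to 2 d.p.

14.38 units

Market equilibrium (private): 49.45 + 0.83Q = 150.49 - 1.46Q → Q_m = 44.1223.
Social marginal benefit = demand − MEC = 140.77 - 2.24Q.
Set SMB = MC: 140.77 - 2.24Q = 49.45 + 0.83Q → Q* = 29.7459.
Gap = |44.1223 − 29.7459| = 14.3764.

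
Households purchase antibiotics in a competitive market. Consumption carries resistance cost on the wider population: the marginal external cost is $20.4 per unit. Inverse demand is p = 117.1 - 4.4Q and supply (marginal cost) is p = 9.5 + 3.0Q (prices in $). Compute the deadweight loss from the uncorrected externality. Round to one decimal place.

Market equilibrium (private): 9.5 + 3.0Q = 117.1 - 4.4Q → Q_m = 14.5405.
Social marginal benefit = demand − MEC = 96.7 - 4.4Q.
Set SMB = MC: 96.7 - 4.4Q = 9.5 + 3.0Q → Q* = 11.7838.
Height of the DWL triangle at Q_m is MC(Q_m) − SMB(Q_m) = MEC(Q_m) = 20.4000.
DWL = ½ × 2.7567 × 20.4000 = 28.1183.

DWL = $28.1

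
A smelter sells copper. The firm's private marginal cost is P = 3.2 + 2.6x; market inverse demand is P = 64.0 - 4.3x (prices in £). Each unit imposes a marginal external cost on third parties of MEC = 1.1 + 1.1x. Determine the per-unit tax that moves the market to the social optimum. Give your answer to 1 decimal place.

tax = £9.3 per unit

Social marginal cost = private MC + MEC = 4.3 + 3.7x.
Set SMC = demand: 4.3 + 3.7x = 64.0 - 4.3x → x* = 7.4625.
The Pigouvian tax equals MEC at x*: 1.1 + 1.1×7.4625 = 9.3088.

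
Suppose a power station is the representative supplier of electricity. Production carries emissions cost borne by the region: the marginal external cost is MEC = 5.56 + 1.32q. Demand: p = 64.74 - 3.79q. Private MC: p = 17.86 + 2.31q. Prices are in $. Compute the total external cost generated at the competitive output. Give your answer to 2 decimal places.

$81.71

Market equilibrium (private): 17.86 + 2.31q = 64.74 - 3.79q → q_m = 7.6852.
Total external cost = ∫₀^{q_m} (5.56 + 1.32q) dq = 5.56×7.6852 + ½×1.32×7.6852² = 81.7108.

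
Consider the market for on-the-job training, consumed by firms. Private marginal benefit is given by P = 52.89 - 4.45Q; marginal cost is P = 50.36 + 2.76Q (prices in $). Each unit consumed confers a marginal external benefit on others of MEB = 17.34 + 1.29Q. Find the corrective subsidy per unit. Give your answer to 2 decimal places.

Social marginal benefit = demand + MEB = 70.23 - 3.16Q.
Set SMB = MC: 70.23 - 3.16Q = 50.36 + 2.76Q → Q* = 3.3564.
The Pigouvian subsidy equals MEB at Q*: 17.34 + 1.29×3.3564 = 21.6698.

subsidy = $21.67 per unit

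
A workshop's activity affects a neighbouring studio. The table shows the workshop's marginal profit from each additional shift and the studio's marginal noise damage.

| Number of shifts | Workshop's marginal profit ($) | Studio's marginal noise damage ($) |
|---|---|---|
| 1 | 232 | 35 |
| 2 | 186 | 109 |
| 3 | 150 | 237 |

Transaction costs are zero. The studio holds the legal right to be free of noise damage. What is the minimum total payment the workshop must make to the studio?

Efficient level: marginal profit ≥ marginal noise damage through level 2, so k* = 2.
With the studio holding the right, the workshop must at least compensate total damage at k*: 35 + 109 = 144.

$144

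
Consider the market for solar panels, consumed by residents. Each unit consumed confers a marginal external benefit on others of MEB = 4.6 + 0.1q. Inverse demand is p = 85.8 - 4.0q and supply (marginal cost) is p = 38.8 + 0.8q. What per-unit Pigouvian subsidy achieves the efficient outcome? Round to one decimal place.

subsidy = 5.7 per unit

Social marginal benefit = demand + MEB = 90.4 - 3.9q.
Set SMB = MC: 90.4 - 3.9q = 38.8 + 0.8q → q* = 10.9787.
The Pigouvian subsidy equals MEB at q*: 4.6 + 0.1×10.9787 = 5.6979.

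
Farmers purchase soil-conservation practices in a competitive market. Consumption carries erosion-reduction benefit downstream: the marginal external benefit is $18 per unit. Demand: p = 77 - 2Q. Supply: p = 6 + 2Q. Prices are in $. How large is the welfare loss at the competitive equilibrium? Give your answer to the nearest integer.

Market equilibrium (private): 6 + 2Q = 77 - 2Q → Q_m = 17.7500.
Social marginal benefit = demand + MEB = 95 - 2Q.
Set SMB = MC: 95 - 2Q = 6 + 2Q → Q* = 22.2500.
The welfare-loss triangle has base |Q_m − Q*| and height MEB(Q_m) (the vertical gap between SMB and MC is zero at Q* and MEB at Q_m).
DWL = ½ × 4.5000 × 18.0000 = 40.5000.

DWL = $41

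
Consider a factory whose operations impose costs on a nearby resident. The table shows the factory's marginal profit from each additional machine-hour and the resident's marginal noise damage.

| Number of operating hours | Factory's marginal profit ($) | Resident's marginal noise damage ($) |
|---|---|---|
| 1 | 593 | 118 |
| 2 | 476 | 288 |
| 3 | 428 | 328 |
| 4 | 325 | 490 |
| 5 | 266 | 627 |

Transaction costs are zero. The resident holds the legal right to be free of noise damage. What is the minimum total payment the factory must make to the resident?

Efficient level: marginal profit ≥ marginal noise damage through level 3, so k* = 3.
With the resident holding the right, the factory must at least compensate total damage at k*: 118 + 288 + 328 = 734.

$734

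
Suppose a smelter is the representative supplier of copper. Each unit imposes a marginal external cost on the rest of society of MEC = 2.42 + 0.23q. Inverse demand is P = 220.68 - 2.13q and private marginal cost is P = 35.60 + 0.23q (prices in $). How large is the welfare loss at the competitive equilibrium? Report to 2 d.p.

DWL = $80.79

Market equilibrium (private): 35.60 + 0.23q = 220.68 - 2.13q → q_m = 78.4237.
Social marginal cost = private MC + MEC = 38.02 + 0.46q.
Set SMC = demand: 38.02 + 0.46q = 220.68 - 2.13q → q* = 70.5251.
Height of the DWL triangle at q_m is SMC(q_m) − demand(q_m) = MEC(q_m) = 20.4575.
DWL = ½ × 7.8986 × 20.4575 = 80.7928.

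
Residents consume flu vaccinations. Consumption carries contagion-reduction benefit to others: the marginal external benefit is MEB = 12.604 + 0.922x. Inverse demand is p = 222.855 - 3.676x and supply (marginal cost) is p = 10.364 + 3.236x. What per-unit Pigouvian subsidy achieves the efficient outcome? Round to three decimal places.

Social marginal benefit = demand + MEB = 235.459 - 2.754x.
Set SMB = MC: 235.459 - 2.754x = 10.364 + 3.236x → x* = 37.5785.
The Pigouvian subsidy equals MEB at x*: 12.604 + 0.922×37.5785 = 47.2514.

subsidy = 47.251 per unit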